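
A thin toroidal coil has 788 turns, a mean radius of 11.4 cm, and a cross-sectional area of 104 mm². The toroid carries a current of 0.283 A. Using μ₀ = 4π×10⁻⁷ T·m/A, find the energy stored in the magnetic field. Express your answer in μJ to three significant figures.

L = μ₀N²A/(2πR) = (4π×10⁻⁷)(788)²(1.040×10^-4)/(2π×0.114) = 1.133×10^-4 H.
U = ½LI² = ½(1.133×10^-4)(0.283)² = 4.537×10^-6 J.

U ≈ 4.54 μJ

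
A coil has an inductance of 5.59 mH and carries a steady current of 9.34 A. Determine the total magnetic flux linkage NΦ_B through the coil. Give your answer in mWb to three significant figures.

From L = NΦ_B/I, the flux linkage is NΦ_B = LI.
NΦ_B = (5.590×10^-3 H)(9.34 A) = 5.221×10^-2 Wb.

NΦ_B ≈ 52.2 mWb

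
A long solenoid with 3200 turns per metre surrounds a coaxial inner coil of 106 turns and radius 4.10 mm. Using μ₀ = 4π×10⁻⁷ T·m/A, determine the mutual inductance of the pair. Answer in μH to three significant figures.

M ≈ 22.5 μH

The outer solenoid produces a uniform field B₁ = μ₀n₁I₁ across the inner coil,
so the flux linkage is N₂Φ = N₂B₁A₂ = μ₀n₁N₂A₂·I₁, giving M = μ₀n₁N₂A₂.
A₂ = πr² = π(4.100×10^-3 m)² = 5.281×10^-5 m².
M = (4π×10⁻⁷)(3200)(106)(5.281×10^-5) = 2.251×10^-5 H.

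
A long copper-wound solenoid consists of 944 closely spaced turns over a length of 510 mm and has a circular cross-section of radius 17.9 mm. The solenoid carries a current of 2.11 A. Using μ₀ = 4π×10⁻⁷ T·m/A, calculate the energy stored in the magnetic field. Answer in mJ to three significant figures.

U ≈ 4.92 mJ

A = πr² = π(1.790×10^-2 m)² = 1.007×10^-3 m².
L = μ₀N²A/ℓ = (4π×10⁻⁷)(944)²(1.007×10^-3)/(0.51) = 2.210×10^-3 H.
U = ½LI² = ½(2.210×10^-3)(2.11)² = 4.920×10^-3 J.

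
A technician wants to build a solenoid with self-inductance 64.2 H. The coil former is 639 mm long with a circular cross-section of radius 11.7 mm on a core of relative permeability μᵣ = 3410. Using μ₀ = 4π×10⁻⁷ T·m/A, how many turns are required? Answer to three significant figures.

A = πr² = π(1.170×10^-2 m)² = 4.301×10^-4 m².
From L = μ₀μᵣN²A/ℓ, N = √(Lℓ / (μ₀μᵣA)).
N = √[(64.2)(0.639) / ((4π×10⁻⁷)(3410)×4.301×10^-4)] = √(2.226×10^7) ≈ 4718.2.

N ≈ 4720 turns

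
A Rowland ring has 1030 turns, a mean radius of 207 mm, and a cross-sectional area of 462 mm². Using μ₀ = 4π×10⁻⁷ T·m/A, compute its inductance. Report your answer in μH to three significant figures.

L ≈ 474 μH

For a thin toroid, L = μ₀N²A/(2πR).
L = (4π×10⁻⁷)(1030)²(4.620×10^-4) / (2π×0.207 m) = 4.736×10^-4 H.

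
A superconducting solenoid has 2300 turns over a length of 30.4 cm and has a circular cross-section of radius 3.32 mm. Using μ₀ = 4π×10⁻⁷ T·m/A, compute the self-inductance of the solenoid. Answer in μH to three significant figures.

A = πr² = π(3.320×10^-3 m)² = 3.463×10^-5 m².
For a long solenoid, L = μ₀N²A/ℓ.
L = (4π×10⁻⁷)(2300)²(3.463×10^-5)/(0.304 m) = 7.572×10^-4 H.

L ≈ 757 μH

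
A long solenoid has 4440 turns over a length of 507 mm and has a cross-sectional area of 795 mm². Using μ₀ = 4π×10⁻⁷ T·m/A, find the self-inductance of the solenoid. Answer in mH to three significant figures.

A = 795 mm² = 7.950×10^-4 m².
For a long solenoid, L = μ₀N²A/ℓ.
L = (4π×10⁻⁷)(4440)²(7.950×10^-4)/(0.507 m) = 3.884×10^-2 H.

L ≈ 38.8 mH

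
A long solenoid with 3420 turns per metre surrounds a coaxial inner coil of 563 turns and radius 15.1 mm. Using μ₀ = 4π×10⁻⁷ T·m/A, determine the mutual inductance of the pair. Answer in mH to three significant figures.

M ≈ 1.73 mH

The outer solenoid produces a uniform field B₁ = μ₀n₁I₁ across the inner coil,
so the flux linkage is N₂Φ = N₂B₁A₂ = μ₀n₁N₂A₂·I₁, giving M = μ₀n₁N₂A₂.
A₂ = πr² = π(1.510×10^-2 m)² = 7.163×10^-4 m².
M = (4π×10⁻⁷)(3420)(563)(7.163×10^-4) = 1.733×10^-3 H.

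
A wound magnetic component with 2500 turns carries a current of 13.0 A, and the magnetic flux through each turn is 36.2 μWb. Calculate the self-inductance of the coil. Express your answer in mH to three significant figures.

L ≈ 6.96 mH

Self-inductance is defined by L = NΦ_B/I (flux linkage over current).
L = (2500)(3.620×10^-5 Wb)/(13.0 A) = 6.962×10^-3 H.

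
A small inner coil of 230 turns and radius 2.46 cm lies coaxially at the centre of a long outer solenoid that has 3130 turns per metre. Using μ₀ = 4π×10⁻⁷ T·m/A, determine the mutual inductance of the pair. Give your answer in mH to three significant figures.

M ≈ 1.72 mH

The outer solenoid produces a uniform field B₁ = μ₀n₁I₁ across the inner coil,
so the flux linkage is N₂Φ = N₂B₁A₂ = μ₀n₁N₂A₂·I₁, giving M = μ₀n₁N₂A₂.
A₂ = πr² = π(2.460×10^-2 m)² = 1.901×10^-3 m².
M = (4π×10⁻⁷)(3130)(230)(1.901×10^-3) = 1.720×10^-3 H.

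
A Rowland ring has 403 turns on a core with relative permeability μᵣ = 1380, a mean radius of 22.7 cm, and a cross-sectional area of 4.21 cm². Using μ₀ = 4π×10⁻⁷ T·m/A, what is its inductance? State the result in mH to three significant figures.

L ≈ 83.1 mH

For a thin toroid, L = μ₀μᵣN²A/(2πR).
L = (4π×10⁻⁷)(1380)(403)²(4.210×10^-4) / (2π×0.227 m) = 8.313×10^-2 H.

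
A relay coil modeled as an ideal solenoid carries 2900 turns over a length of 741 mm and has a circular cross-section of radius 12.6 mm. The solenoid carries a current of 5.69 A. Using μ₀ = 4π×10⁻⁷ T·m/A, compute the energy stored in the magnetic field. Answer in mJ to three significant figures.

A = πr² = π(1.260×10^-2 m)² = 4.988×10^-4 m².
L = μ₀N²A/ℓ = (4π×10⁻⁷)(2900)²(4.988×10^-4)/(0.741) = 7.113×10^-3 H.
U = ½LI² = ½(7.113×10^-3)(5.69)² = 0.1152 J.

U ≈ 115 mJ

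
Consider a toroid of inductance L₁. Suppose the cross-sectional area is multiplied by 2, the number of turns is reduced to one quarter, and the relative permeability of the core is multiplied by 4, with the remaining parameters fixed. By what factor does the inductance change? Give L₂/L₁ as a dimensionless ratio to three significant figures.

For a toroid, L ∝ μᵣN²A/R.
L₂/L₁ = (2) × (0.25)^2 × (4) = 0.500.

L₂/L₁ = 0.500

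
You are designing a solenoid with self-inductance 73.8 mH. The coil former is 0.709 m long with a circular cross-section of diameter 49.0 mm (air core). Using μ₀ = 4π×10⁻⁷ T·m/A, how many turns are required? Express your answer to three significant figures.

A = π(d/2)² = π(2.450×10^-2 m)² = 1.886×10^-3 m².
From L = μ₀N²A/ℓ, N = √(Lℓ / (μ₀A)).
N = √[(7.380×10^-2)(0.709) / ((4π×10⁻⁷)×1.886×10^-3)] = √(2.208×10^7) ≈ 4699.0.

N ≈ 4700 turns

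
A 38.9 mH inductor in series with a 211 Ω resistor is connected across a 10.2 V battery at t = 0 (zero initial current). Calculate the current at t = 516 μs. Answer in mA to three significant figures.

I ≈ 45.4 mA

τ = L/R = 3.890×10^-2/211 = 1.844×10^-4 s; final current I_∞ = ε/R = 10.2/211 = 4.834×10^-2 A.
I(t) = I_∞(1 − e^(−t/τ)) with t/τ = 2.799.
I = (4.834×10^-2)(1 − e^(−2.799)) = 4.540×10^-2 A.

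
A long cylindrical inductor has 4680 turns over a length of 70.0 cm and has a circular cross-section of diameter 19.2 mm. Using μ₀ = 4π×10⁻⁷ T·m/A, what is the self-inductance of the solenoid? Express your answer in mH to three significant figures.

L ≈ 11.4 mH

A = π(d/2)² = π(9.600×10^-3 m)² = 2.895×10^-4 m².
For a long solenoid, L = μ₀N²A/ℓ.
L = (4π×10⁻⁷)(4680)²(2.895×10^-4)/(0.7 m) = 1.138×10^-2 H.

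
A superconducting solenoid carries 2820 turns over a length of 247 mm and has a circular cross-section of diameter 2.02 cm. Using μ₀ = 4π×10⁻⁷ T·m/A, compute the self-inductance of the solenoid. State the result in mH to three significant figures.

A = π(d/2)² = π(1.010×10^-2 m)² = 3.2047×10^-4 m².
For a long solenoid, L = μ₀N²A/ℓ.
L = (4π×10⁻⁷)(2820)²(3.2047×10^-4)/(0.247 m) = 1.297×10^-2 H.

L ≈ 13.0 mH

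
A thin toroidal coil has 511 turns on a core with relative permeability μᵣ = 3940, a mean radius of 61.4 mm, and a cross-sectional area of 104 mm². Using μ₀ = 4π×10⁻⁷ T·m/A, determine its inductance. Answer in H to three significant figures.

L ≈ 0.349 H

For a thin toroid, L = μ₀μᵣN²A/(2πR).
L = (4π×10⁻⁷)(3940)(511)²(1.040×10^-4) / (2π×6.140×10^-2 m) = 0.3485 H.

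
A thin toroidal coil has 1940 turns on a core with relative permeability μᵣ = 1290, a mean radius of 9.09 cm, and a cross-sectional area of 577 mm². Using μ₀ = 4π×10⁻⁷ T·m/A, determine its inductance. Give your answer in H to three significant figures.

L ≈ 6.16 H

For a thin toroid, L = μ₀μᵣN²A/(2πR).
L = (4π×10⁻⁷)(1290)(1940)²(5.770×10^-4) / (2π×9.090×10^-2 m) = 6.164 H.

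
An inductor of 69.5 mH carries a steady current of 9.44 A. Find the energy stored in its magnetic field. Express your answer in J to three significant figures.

Stored magnetic energy: U = ½LI².
U = ½(6.950×10^-2 H)(9.44 A)² = 3.097 J.

U ≈ 3.10 J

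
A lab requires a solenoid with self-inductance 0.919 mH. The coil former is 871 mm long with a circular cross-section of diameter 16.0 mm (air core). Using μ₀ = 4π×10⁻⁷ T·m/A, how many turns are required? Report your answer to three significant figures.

A = π(d/2)² = π(8.000×10^-3 m)² = 2.011×10^-4 m².
From L = μ₀N²A/ℓ, N = √(Lℓ / (μ₀A)).
N = √[(9.190×10^-4)(0.871) / ((4π×10⁻⁷)×2.011×10^-4)] = √(3.168×10^6) ≈ 1779.9.

N ≈ 1780 turns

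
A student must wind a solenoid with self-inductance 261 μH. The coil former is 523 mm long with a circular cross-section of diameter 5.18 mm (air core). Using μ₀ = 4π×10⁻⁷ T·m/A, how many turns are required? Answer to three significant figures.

A = π(d/2)² = π(2.590×10^-3 m)² = 2.107×10^-5 m².
From L = μ₀N²A/ℓ, N = √(Lℓ / (μ₀A)).
N = √[(2.610×10^-4)(0.523) / ((4π×10⁻⁷)×2.107×10^-5)] = √(5.154×10^6) ≈ 2270.3.

N ≈ 2270 turns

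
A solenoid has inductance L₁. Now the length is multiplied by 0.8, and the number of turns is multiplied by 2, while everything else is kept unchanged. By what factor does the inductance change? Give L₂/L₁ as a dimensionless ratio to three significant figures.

For a solenoid, L ∝ μᵣN²A/ℓ.
L₂/L₁ = (0.8)^-1 × (2)^2 = 5.00.

L₂/L₁ = 5.00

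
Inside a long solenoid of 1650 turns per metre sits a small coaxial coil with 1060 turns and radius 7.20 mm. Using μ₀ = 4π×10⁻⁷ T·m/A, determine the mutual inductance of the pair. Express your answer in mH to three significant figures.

M ≈ 0.358 mH

The outer solenoid produces a uniform field B₁ = μ₀n₁I₁ across the inner coil,
so the flux linkage is N₂Φ = N₂B₁A₂ = μ₀n₁N₂A₂·I₁, giving M = μ₀n₁N₂A₂.
A₂ = πr² = π(7.200×10^-3 m)² = 1.629×10^-4 m².
M = (4π×10⁻⁷)(1650)(1060)(1.629×10^-4) = 3.579×10^-4 H.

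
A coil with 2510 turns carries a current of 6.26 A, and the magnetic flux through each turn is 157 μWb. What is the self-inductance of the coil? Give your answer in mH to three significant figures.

Self-inductance is defined by L = NΦ_B/I (flux linkage over current).
L = (2510)(1.570×10^-4 Wb)/(6.26 A) = 6.295×10^-2 H.

L ≈ 63.0 mH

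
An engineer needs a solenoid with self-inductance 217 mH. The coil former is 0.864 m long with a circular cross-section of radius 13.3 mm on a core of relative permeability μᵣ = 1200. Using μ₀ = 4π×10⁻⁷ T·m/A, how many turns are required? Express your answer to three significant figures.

A = πr² = π(1.330×10^-2 m)² = 5.557×10^-4 m².
From L = μ₀μᵣN²A/ℓ, N = √(Lℓ / (μ₀μᵣA)).
N = √[(0.217)(0.864) / ((4π×10⁻⁷)(1200)×5.557×10^-4)] = √(2.237×10^5) ≈ 473.0.

N ≈ 473 turns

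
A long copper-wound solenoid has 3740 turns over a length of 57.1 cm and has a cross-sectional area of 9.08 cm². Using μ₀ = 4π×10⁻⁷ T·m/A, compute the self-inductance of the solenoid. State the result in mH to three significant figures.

L ≈ 28.0 mH

A = 9.08 cm² = 9.080×10^-4 m².
For a long solenoid, L = μ₀N²A/ℓ.
L = (4π×10⁻⁷)(3740)²(9.080×10^-4)/(0.571 m) = 2.795×10^-2 H.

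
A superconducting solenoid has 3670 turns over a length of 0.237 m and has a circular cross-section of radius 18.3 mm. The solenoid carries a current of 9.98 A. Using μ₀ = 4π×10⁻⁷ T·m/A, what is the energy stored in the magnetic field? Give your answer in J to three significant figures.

A = πr² = π(1.830×10^-2 m)² = 1.052×10^-3 m².
L = μ₀N²A/ℓ = (4π×10⁻⁷)(3670)²(1.052×10^-3)/(0.237) = 7.514×10^-2 H.
U = ½LI² = ½(7.514×10^-2)(9.98)² = 3.742 J.

U ≈ 3.74 J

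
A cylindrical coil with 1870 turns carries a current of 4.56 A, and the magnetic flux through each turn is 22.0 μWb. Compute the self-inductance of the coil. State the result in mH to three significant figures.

L ≈ 9.02 mH

Self-inductance is defined by L = NΦ_B/I (flux linkage over current).
L = (1870)(2.200×10^-5 Wb)/(4.56 A) = 9.022×10^-3 H.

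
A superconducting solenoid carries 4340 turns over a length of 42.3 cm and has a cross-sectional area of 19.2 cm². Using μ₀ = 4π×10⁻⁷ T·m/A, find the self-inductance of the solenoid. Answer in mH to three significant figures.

L ≈ 107 mH

A = 19.2 cm² = 1.920×10^-3 m².
For a long solenoid, L = μ₀N²A/ℓ.
L = (4π×10⁻⁷)(4340)²(1.920×10^-3)/(0.423 m) = 0.1074 H.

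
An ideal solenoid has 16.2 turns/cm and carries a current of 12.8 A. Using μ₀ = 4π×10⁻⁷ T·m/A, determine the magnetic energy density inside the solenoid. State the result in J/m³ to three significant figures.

B = μ₀nI = (4π×10⁻⁷)(1.620×10^3)(12.8) = 2.606×10^-2 T.
u = B²/(2μ₀) = (2.606×10^-2)²/(2×4π×10⁻⁷) = 270.2 J/m³.

u ≈ 270 J/m³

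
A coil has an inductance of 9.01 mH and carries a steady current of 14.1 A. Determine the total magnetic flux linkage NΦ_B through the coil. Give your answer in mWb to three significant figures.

From L = NΦ_B/I, the flux linkage is NΦ_B = LI.
NΦ_B = (9.010×10^-3 H)(14.1 A) = 0.127 Wb.

NΦ_B ≈ 127 mWb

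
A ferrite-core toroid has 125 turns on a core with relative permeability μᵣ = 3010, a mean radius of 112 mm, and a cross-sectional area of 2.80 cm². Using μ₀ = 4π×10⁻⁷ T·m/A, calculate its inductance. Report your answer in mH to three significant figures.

L ≈ 23.5 mH

For a thin toroid, L = μ₀μᵣN²A/(2πR).
L = (4π×10⁻⁷)(3010)(125)²(2.800×10^-4) / (2π×0.112 m) = 2.352×10^-2 H.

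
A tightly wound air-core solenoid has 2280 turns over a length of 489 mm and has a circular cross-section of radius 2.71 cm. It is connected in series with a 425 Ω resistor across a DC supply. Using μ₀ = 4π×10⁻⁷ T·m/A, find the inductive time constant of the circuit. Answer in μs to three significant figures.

A = πr² = π(2.710×10^-2 m)² = 2.307×10^-3 m².
L = μ₀N²A/ℓ = (4π×10⁻⁷)(2280)²(2.307×10^-3)/(0.489) = 3.082×10^-2 H.
τ = L/R = (3.082×10^-2)/(425) = 7.252×10^-5 s.

τ ≈ 72.5 μs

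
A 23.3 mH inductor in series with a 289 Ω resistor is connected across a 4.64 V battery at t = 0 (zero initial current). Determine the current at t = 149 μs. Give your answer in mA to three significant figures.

I ≈ 13.5 mA

τ = L/R = 2.330×10^-2/289 = 8.062×10^-5 s; final current I_∞ = ε/R = 4.64/289 = 1.606×10^-2 A.
I(t) = I_∞(1 − e^(−t/τ)) with t/τ = 1.848.
I = (1.606×10^-2)(1 − e^(−1.848)) = 1.353×10^-2 A.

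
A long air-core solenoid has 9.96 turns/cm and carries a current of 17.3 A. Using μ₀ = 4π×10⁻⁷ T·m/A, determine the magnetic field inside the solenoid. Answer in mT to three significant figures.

Inside a long solenoid, B = μ₀nI.
B = (4π×10⁻⁷)(996 m⁻¹)(17.3 A) = 2.165×10^-2 T.

B ≈ 21.7 mT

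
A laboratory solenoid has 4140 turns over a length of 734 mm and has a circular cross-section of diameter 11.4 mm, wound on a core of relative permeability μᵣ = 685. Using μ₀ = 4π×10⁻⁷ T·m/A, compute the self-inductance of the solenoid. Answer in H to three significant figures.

L ≈ 2.05 H

A = π(d/2)² = π(5.700×10^-3 m)² = 1.021×10^-4 m².
For a long solenoid, L = μ₀μᵣN²A/ℓ.
L = (4π×10⁻⁷)(685)(4140)²(1.021×10^-4)/(0.734 m) = 2.052 H.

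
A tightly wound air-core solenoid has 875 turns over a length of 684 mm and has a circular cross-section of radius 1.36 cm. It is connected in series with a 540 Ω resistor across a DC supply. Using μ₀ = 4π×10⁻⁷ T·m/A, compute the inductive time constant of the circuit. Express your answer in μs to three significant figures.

A = πr² = π(1.360×10^-2 m)² = 5.811×10^-4 m².
L = μ₀N²A/ℓ = (4π×10⁻⁷)(875)²(5.811×10^-4)/(0.684) = 8.173×10^-4 H.
τ = L/R = (8.173×10^-4)/(540) = 1.514×10^-6 s.

τ ≈ 1.51 μs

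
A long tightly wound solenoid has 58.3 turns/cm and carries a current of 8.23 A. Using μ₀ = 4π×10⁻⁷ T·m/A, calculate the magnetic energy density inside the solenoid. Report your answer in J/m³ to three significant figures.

B = μ₀nI = (4π×10⁻⁷)(5.830×10^3)(8.23) = 6.029×10^-2 T.
u = B²/(2μ₀) = (6.029×10^-2)²/(2×4π×10⁻⁷) = 1.446×10^3 J/m³.

u ≈ 1450 J/m³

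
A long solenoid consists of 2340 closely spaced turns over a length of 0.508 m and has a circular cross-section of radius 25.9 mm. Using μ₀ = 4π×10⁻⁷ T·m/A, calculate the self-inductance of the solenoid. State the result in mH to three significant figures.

L ≈ 28.5 mH

A = πr² = π(2.590×10^-2 m)² = 2.107×10^-3 m².
For a long solenoid, L = μ₀N²A/ℓ.
L = (4π×10⁻⁷)(2340)²(2.107×10^-3)/(0.508 m) = 2.854×10^-2 H.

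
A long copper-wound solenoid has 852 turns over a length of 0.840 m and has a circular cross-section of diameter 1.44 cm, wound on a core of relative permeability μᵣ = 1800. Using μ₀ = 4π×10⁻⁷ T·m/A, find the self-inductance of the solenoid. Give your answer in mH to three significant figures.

A = π(d/2)² = π(7.200×10^-3 m)² = 1.629×10^-4 m².
For a long solenoid, L = μ₀μᵣN²A/ℓ.
L = (4π×10⁻⁷)(1800)(852)²(1.629×10^-4)/(0.84 m) = 0.3183 H.

L ≈ 318 mH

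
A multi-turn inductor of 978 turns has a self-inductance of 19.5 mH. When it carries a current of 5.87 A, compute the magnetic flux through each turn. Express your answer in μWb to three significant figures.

Φ_B ≈ 117 μWb

From L = NΦ_B/I, the flux per turn is Φ_B = LI/N.
Φ_B = (1.950×10^-2 H)(5.87 A)/978 = 1.170×10^-4 Wb.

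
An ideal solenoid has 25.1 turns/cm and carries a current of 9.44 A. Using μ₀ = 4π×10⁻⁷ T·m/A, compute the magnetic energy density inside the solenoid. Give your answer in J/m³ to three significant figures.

B = μ₀nI = (4π×10⁻⁷)(2.510×10^3)(9.44) = 2.978×10^-2 T.
u = B²/(2μ₀) = (2.978×10^-2)²/(2×4π×10⁻⁷) = 352.8 J/m³.

u ≈ 353 J/m³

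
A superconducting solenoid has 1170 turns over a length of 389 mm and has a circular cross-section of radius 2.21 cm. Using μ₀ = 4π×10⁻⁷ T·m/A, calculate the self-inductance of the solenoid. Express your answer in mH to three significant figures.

L ≈ 6.79 mH

A = πr² = π(2.210×10^-2 m)² = 1.534×10^-3 m².
For a long solenoid, L = μ₀N²A/ℓ.
L = (4π×10⁻⁷)(1170)²(1.534×10^-3)/(0.389 m) = 6.785×10^-3 H.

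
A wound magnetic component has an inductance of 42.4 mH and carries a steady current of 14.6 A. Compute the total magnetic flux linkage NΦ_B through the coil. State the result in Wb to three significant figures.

From L = NΦ_B/I, the flux linkage is NΦ_B = LI.
NΦ_B = (4.240×10^-2 H)(14.6 A) = 0.619 Wb.

NΦ_B ≈ 0.619 Wb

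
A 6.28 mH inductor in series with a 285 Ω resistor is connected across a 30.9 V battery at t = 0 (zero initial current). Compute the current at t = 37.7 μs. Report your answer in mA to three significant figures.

I ≈ 88.8 mA

τ = L/R = 6.280×10^-3/285 = 2.204×10^-5 s; final current I_∞ = ε/R = 30.9/285 = 0.1084 A.
I(t) = I_∞(1 − e^(−t/τ)) with t/τ = 1.711.
I = (0.1084)(1 − e^(−1.711)) = 8.883×10^-2 A.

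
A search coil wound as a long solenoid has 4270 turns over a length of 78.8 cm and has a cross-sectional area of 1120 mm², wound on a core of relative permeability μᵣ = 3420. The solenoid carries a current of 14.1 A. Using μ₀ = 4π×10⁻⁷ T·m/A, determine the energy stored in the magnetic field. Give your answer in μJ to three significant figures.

U ≈ 11100000000 μJ

A = 1120 mm² = 1.120×10^-3 m².
L = μ₀μᵣN²A/ℓ = (4π×10⁻⁷)(3420)(4270)²(1.120×10^-3)/(0.788) = 111.4 H.
U = ½LI² = ½(111.4)(14.1)² = 1.107×10^4 J.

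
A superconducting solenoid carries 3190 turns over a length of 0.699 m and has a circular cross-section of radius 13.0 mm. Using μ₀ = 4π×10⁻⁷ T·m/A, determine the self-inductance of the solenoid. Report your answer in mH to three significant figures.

A = πr² = π(1.300×10^-2 m)² = 5.309×10^-4 m².
For a long solenoid, L = μ₀N²A/ℓ.
L = (4π×10⁻⁷)(3190)²(5.309×10^-4)/(0.699 m) = 9.713×10^-3 H.

L ≈ 9.71 mH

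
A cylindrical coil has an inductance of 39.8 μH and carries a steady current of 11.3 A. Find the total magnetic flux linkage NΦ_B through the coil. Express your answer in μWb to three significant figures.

NΦ_B ≈ 450 μWb

From L = NΦ_B/I, the flux linkage is NΦ_B = LI.
NΦ_B = (3.980×10^-5 H)(11.3 A) = 4.497×10^-4 Wb.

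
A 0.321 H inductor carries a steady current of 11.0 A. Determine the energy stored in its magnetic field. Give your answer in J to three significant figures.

Stored magnetic energy: U = ½LI².
U = ½(0.321 H)(11.0 A)² = 19.42 J.

U ≈ 19.4 J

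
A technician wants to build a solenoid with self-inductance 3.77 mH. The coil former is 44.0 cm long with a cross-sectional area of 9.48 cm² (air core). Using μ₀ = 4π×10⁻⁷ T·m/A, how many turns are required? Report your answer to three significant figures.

A = 9.48 cm² = 9.480×10^-4 m².
From L = μ₀N²A/ℓ, N = √(Lℓ / (μ₀A)).
N = √[(3.770×10^-3)(0.44) / ((4π×10⁻⁷)×9.480×10^-4)] = √(1.392×10^6) ≈ 1180.0.

N ≈ 1180 turns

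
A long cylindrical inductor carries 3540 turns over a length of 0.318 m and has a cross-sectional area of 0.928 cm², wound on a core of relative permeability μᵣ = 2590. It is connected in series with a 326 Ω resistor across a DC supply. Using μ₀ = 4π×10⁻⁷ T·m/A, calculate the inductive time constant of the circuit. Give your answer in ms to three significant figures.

τ ≈ 36.5 ms

A = 0.928 cm² = 9.280×10^-5 m².
L = μ₀μᵣN²A/ℓ = (4π×10⁻⁷)(2590)(3540)²(9.280×10^-5)/(0.318) = 11.9 H.
τ = L/R = (11.9)/(326) = 3.651×10^-2 s.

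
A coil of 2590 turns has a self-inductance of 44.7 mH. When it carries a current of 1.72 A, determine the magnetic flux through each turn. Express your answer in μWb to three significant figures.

From L = NΦ_B/I, the flux per turn is Φ_B = LI/N.
Φ_B = (4.470×10^-2 H)(1.72 A)/2590 = 2.968×10^-5 Wb.

Φ_B ≈ 29.7 μWb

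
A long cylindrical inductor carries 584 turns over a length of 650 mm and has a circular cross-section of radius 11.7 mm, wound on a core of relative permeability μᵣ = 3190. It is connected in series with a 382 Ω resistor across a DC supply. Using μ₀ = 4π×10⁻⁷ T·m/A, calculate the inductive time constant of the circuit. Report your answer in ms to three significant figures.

A = πr² = π(1.170×10^-2 m)² = 4.301×10^-4 m².
L = μ₀μᵣN²A/ℓ = (4π×10⁻⁷)(3190)(584)²(4.301×10^-4)/(0.65) = 0.9046 H.
τ = L/R = (0.9046)/(382) = 2.368×10^-3 s.

τ ≈ 2.37 ms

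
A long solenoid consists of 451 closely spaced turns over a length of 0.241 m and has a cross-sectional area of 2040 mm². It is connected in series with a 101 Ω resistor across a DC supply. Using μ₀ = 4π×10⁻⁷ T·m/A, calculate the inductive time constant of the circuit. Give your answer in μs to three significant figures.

A = 2040 mm² = 2.040×10^-3 m².
L = μ₀N²A/ℓ = (4π×10⁻⁷)(451)²(2.040×10^-3)/(0.241) = 2.164×10^-3 H.
τ = L/R = (2.164×10^-3)/(101) = 2.142×10^-5 s.

τ ≈ 21.4 μs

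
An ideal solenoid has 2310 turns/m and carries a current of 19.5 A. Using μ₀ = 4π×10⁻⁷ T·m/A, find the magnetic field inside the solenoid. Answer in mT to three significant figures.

B ≈ 56.6 mT

Inside a long solenoid, B = μ₀nI.
B = (4π×10⁻⁷)(2.310×10^3 m⁻¹)(19.5 A) = 5.661×10^-2 T.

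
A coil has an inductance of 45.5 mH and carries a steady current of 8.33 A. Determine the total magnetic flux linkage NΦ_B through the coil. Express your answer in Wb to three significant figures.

NΦ_B ≈ 0.379 Wb

From L = NΦ_B/I, the flux linkage is NΦ_B = LI.
NΦ_B = (4.550×10^-2 H)(8.33 A) = 0.379 Wb.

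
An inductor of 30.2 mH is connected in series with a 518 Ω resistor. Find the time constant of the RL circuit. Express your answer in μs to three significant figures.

τ ≈ 58.3 μs

τ = L/R = (3.020×10^-2 H)/(518 Ω) = 5.830×10^-5 s.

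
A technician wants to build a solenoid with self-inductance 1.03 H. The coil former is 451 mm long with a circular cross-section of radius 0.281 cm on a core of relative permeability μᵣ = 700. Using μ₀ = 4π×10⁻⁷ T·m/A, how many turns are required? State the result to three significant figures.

A = πr² = π(2.810×10^-3 m)² = 2.481×10^-5 m².
From L = μ₀μᵣN²A/ℓ, N = √(Lℓ / (μ₀μᵣA)).
N = √[(1.03)(0.451) / ((4π×10⁻⁷)(700)×2.481×10^-5)] = √(2.129×10^7) ≈ 4613.9.

N ≈ 4610 turns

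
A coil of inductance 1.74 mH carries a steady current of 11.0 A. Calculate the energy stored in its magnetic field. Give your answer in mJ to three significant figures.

Stored magnetic energy: U = ½LI².
U = ½(1.740×10^-3 H)(11.0 A)² = 0.1053 J.

U ≈ 105 mJ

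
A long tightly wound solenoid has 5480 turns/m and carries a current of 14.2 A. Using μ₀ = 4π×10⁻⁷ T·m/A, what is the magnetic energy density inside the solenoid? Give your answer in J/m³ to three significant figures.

u ≈ 3800 J/m³

B = μ₀nI = (4π×10⁻⁷)(5.480×10^3)(14.2) = 9.779×10^-2 T.
u = B²/(2μ₀) = (9.779×10^-2)²/(2×4π×10⁻⁷) = 3.8047×10^3 J/m³.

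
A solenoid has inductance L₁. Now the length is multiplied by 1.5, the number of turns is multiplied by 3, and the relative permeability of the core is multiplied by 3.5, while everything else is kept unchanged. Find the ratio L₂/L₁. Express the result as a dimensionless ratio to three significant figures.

L₂/L₁ = 21.0

For a solenoid, L ∝ μᵣN²A/ℓ.
L₂/L₁ = (1.5)^-1 × (3)^2 × (3.5) = 21.0.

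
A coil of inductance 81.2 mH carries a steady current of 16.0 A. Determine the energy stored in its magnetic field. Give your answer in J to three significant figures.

U ≈ 10.4 J

Stored magnetic energy: U = ½LI².
U = ½(8.120×10^-2 H)(16.0 A)² = 10.39 J.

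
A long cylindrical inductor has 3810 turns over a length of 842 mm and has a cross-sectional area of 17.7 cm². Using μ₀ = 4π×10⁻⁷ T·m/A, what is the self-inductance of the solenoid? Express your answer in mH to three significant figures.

A = 17.7 cm² = 1.770×10^-3 m².
For a long solenoid, L = μ₀N²A/ℓ.
L = (4π×10⁻⁷)(3810)²(1.770×10^-3)/(0.842 m) = 3.8346×10^-2 H.

L ≈ 38.3 mH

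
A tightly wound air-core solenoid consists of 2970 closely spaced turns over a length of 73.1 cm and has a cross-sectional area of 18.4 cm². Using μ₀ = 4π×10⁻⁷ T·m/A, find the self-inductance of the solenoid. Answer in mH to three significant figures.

A = 18.4 cm² = 1.840×10^-3 m².
For a long solenoid, L = μ₀N²A/ℓ.
L = (4π×10⁻⁷)(2970)²(1.840×10^-3)/(0.731 m) = 2.790×10^-2 H.

L ≈ 27.9 mH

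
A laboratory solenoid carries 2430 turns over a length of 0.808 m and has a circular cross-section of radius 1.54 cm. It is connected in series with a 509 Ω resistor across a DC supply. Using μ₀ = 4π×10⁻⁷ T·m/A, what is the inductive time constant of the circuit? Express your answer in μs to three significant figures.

A = πr² = π(1.540×10^-2 m)² = 7.451×10^-4 m².
L = μ₀N²A/ℓ = (4π×10⁻⁷)(2430)²(7.451×10^-4)/(0.808) = 6.842×10^-3 H.
τ = L/R = (6.842×10^-3)/(509) = 1.344×10^-5 s.

τ ≈ 13.4 μs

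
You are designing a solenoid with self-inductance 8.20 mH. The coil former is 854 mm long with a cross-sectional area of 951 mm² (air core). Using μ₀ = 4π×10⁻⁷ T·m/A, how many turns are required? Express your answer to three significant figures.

A = 951 mm² = 9.510×10^-4 m².
From L = μ₀N²A/ℓ, N = √(Lℓ / (μ₀A)).
N = √[(8.200×10^-3)(0.854) / ((4π×10⁻⁷)×9.510×10^-4)] = √(5.860×10^6) ≈ 2420.7.

N ≈ 2420 turns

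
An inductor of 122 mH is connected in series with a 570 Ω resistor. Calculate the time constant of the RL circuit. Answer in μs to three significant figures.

τ = L/R = (0.122 H)/(570 Ω) = 2.140×10^-4 s.

τ ≈ 214 μs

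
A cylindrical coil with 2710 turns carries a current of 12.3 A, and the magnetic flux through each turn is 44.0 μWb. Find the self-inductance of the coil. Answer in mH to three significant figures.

L ≈ 9.69 mH

Self-inductance is defined by L = NΦ_B/I (flux linkage over current).
L = (2710)(4.400×10^-5 Wb)/(12.3 A) = 9.694×10^-3 H.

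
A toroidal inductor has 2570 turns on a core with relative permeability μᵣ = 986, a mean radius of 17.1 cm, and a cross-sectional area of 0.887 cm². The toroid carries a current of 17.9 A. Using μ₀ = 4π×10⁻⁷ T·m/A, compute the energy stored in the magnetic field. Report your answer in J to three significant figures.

L = μ₀μᵣN²A/(2πR) = (4π×10⁻⁷)(986)(2570)²(8.870×10^-5)/(2π×0.171) = 0.6756 H.
U = ½LI² = ½(0.6756)(17.9)² = 108.2 J.

U ≈ 108 J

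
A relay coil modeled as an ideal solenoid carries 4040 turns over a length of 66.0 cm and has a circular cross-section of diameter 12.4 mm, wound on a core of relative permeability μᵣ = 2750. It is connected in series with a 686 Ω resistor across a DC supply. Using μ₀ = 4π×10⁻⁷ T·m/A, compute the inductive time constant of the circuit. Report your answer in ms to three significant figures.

A = π(d/2)² = π(6.200×10^-3 m)² = 1.208×10^-4 m².
L = μ₀μᵣN²A/ℓ = (4π×10⁻⁷)(2750)(4040)²(1.208×10^-4)/(0.66) = 10.32 H.
τ = L/R = (10.32)/(686) = 1.504×10^-2 s.

τ ≈ 15.0 ms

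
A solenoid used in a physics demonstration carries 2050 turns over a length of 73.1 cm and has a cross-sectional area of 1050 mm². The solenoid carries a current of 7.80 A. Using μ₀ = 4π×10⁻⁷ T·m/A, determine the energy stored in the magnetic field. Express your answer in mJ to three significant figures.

A = 1050 mm² = 1.050×10^-3 m².
L = μ₀N²A/ℓ = (4π×10⁻⁷)(2050)²(1.050×10^-3)/(0.731) = 7.586×10^-3 H.
U = ½LI² = ½(7.586×10^-3)(7.80)² = 0.2308 J.

U ≈ 231 mJ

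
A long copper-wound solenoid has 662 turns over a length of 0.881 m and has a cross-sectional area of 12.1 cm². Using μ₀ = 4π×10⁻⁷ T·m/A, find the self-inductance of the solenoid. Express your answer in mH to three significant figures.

A = 12.1 cm² = 1.210×10^-3 m².
For a long solenoid, L = μ₀N²A/ℓ.
L = (4π×10⁻⁷)(662)²(1.210×10^-3)/(0.881 m) = 7.564×10^-4 H.

L ≈ 0.756 mH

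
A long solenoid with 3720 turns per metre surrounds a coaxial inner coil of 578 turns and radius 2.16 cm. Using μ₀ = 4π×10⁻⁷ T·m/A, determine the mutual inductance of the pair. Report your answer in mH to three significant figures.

M ≈ 3.96 mH

The outer solenoid produces a uniform field B₁ = μ₀n₁I₁ across the inner coil,
so the flux linkage is N₂Φ = N₂B₁A₂ = μ₀n₁N₂A₂·I₁, giving M = μ₀n₁N₂A₂.
A₂ = πr² = π(2.160×10^-2 m)² = 1.466×10^-3 m².
M = (4π×10⁻⁷)(3720)(578)(1.466×10^-3) = 3.960×10^-3 H.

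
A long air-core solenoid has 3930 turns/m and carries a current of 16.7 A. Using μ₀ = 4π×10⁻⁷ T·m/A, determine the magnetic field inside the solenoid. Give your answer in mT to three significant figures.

B ≈ 82.5 mT

Inside a long solenoid, B = μ₀nI.
B = (4π×10⁻⁷)(3.930×10^3 m⁻¹)(16.7 A) = 8.247×10^-2 T.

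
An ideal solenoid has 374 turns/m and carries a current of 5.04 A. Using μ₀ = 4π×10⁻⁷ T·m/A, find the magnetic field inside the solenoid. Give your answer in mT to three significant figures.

B ≈ 2.37 mT

Inside a long solenoid, B = μ₀nI.
B = (4π×10⁻⁷)(374 m⁻¹)(5.04 A) = 2.369×10^-3 T.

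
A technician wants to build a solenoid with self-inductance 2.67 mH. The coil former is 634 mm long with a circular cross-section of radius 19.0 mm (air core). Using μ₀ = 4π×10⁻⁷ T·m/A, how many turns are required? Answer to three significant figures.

N ≈ 1090 turns

A = πr² = π(1.900×10^-2 m)² = 1.134×10^-3 m².
From L = μ₀N²A/ℓ, N = √(Lℓ / (μ₀A)).
N = √[(2.670×10^-3)(0.634) / ((4π×10⁻⁷)×1.134×10^-3)] = √(1.188×10^6) ≈ 1089.9.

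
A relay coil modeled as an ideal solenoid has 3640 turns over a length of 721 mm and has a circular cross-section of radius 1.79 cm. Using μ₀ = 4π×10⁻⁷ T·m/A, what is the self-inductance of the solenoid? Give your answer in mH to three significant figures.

A = πr² = π(1.790×10^-2 m)² = 1.007×10^-3 m².
For a long solenoid, L = μ₀N²A/ℓ.
L = (4π×10⁻⁷)(3640)²(1.007×10^-3)/(0.721 m) = 2.3245×10^-2 H.

L ≈ 23.2 mH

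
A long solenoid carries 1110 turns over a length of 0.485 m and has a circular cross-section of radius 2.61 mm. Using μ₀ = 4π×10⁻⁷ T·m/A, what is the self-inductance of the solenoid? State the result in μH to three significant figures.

L ≈ 68.3 μH

A = πr² = π(2.610×10^-3 m)² = 2.140×10^-5 m².
For a long solenoid, L = μ₀N²A/ℓ.
L = (4π×10⁻⁷)(1110)²(2.140×10^-5)/(0.485 m) = 6.832×10^-5 H.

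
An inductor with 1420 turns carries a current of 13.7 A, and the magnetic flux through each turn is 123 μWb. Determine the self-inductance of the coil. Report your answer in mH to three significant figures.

Self-inductance is defined by L = NΦ_B/I (flux linkage over current).
L = (1420)(1.230×10^-4 Wb)/(13.7 A) = 1.2749×10^-2 H.

L ≈ 12.7 mH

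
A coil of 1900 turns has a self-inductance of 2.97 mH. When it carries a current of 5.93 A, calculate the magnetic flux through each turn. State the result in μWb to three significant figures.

From L = NΦ_B/I, the flux per turn is Φ_B = LI/N.
Φ_B = (2.970×10^-3 H)(5.93 A)/1900 = 9.270×10^-6 Wb.

Φ_B ≈ 9.27 μWb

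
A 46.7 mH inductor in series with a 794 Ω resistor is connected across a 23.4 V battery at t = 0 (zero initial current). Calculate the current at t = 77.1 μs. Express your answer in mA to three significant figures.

τ = L/R = 4.670×10^-2/794 = 5.882×10^-5 s; final current I_∞ = ε/R = 23.4/794 = 2.947×10^-2 A.
I(t) = I_∞(1 − e^(−t/τ)) with t/τ = 1.311.
I = (2.947×10^-2)(1 − e^(−1.311)) = 2.153×10^-2 A.

I ≈ 21.5 mA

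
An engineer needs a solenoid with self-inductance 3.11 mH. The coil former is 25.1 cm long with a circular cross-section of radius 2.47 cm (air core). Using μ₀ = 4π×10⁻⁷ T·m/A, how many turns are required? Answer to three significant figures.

A = πr² = π(2.470×10^-2 m)² = 1.917×10^-3 m².
From L = μ₀N²A/ℓ, N = √(Lℓ / (μ₀A)).
N = √[(3.110×10^-3)(0.251) / ((4π×10⁻⁷)×1.917×10^-3)] = √(3.241×10^5) ≈ 569.3.

N ≈ 569 turns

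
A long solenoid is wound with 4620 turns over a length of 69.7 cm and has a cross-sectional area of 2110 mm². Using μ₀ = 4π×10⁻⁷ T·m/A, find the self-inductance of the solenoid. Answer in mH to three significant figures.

L ≈ 81.2 mH

A = 2110 mm² = 2.110×10^-3 m².
For a long solenoid, L = μ₀N²A/ℓ.
L = (4π×10⁻⁷)(4620)²(2.110×10^-3)/(0.697 m) = 8.120×10^-2 H.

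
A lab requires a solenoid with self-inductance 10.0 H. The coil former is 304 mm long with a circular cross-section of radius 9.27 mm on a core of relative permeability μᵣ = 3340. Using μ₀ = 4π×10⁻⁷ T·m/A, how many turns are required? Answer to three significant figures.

N ≈ 1640 turns

A = πr² = π(9.270×10^-3 m)² = 2.700×10^-4 m².
From L = μ₀μᵣN²A/ℓ, N = √(Lℓ / (μ₀μᵣA)).
N = √[(10)(0.304) / ((4π×10⁻⁷)(3340)×2.700×10^-4)] = √(2.683×10^6) ≈ 1638.0.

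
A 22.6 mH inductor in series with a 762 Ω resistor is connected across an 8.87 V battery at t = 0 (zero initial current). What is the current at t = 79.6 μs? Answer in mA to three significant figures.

I ≈ 10.8 mA

τ = L/R = 2.260×10^-2/762 = 2.966×10^-5 s; final current I_∞ = ε/R = 8.87/762 = 1.164×10^-2 A.
I(t) = I_∞(1 − e^(−t/τ)) with t/τ = 2.684.
I = (1.164×10^-2)(1 − e^(−2.684)) = 1.0845×10^-2 A.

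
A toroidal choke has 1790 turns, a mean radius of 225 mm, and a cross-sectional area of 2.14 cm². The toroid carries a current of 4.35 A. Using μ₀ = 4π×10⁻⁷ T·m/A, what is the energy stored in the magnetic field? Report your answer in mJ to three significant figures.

L = μ₀N²A/(2πR) = (4π×10⁻⁷)(1790)²(2.140×10^-4)/(2π×0.225) = 6.0949×10^-4 H.
U = ½LI² = ½(6.0949×10^-4)(4.35)² = 5.767×10^-3 J.

U ≈ 5.77 mJ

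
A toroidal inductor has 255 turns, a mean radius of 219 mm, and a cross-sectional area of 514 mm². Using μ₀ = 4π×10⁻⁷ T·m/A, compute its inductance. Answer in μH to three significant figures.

L ≈ 30.5 μH

For a thin toroid, L = μ₀N²A/(2πR).
L = (4π×10⁻⁷)(255)²(5.140×10^-4) / (2π×0.219 m) = 3.052×10^-5 H.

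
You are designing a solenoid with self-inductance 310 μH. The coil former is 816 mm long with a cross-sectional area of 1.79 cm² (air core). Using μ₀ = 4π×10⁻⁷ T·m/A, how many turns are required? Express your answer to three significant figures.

A = 1.79 cm² = 1.790×10^-4 m².
From L = μ₀N²A/ℓ, N = √(Lℓ / (μ₀A)).
N = √[(3.100×10^-4)(0.816) / ((4π×10⁻⁷)×1.790×10^-4)] = √(1.1246×10^6) ≈ 1060.5.

N ≈ 1060 turns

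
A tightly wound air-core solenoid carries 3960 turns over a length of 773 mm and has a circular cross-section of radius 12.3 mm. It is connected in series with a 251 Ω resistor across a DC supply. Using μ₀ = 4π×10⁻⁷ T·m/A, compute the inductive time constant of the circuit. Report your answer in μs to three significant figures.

A = πr² = π(1.230×10^-2 m)² = 4.753×10^-4 m².
L = μ₀N²A/ℓ = (4π×10⁻⁷)(3960)²(4.753×10^-4)/(0.773) = 1.212×10^-2 H.
τ = L/R = (1.212×10^-2)/(251) = 4.827×10^-5 s.

τ ≈ 48.3 μs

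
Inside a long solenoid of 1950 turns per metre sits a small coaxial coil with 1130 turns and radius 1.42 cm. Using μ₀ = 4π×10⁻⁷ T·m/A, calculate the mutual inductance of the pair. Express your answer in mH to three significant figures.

M ≈ 1.75 mH

The outer solenoid produces a uniform field B₁ = μ₀n₁I₁ across the inner coil,
so the flux linkage is N₂Φ = N₂B₁A₂ = μ₀n₁N₂A₂·I₁, giving M = μ₀n₁N₂A₂.
A₂ = πr² = π(1.420×10^-2 m)² = 6.3347×10^-4 m².
M = (4π×10⁻⁷)(1950)(1130)(6.3347×10^-4) = 1.754×10^-3 H.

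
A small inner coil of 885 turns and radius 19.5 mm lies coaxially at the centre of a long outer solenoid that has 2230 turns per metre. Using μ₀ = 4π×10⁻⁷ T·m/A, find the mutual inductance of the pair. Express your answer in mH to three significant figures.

M ≈ 2.96 mH

The outer solenoid produces a uniform field B₁ = μ₀n₁I₁ across the inner coil,
so the flux linkage is N₂Φ = N₂B₁A₂ = μ₀n₁N₂A₂·I₁, giving M = μ₀n₁N₂A₂.
A₂ = πr² = π(1.950×10^-2 m)² = 1.1946×10^-3 m².
M = (4π×10⁻⁷)(2230)(885)(1.1946×10^-3) = 2.963×10^-3 H.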